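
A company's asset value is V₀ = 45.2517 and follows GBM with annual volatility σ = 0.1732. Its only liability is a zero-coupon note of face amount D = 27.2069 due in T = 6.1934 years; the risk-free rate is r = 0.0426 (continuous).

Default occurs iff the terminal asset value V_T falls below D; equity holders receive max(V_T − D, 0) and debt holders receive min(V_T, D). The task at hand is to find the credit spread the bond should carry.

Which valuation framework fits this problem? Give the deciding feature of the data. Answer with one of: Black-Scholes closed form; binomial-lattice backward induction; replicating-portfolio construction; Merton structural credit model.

Key observation: the question is about default risk generated by asset-value dynamics against a debt face of 27.2069 — the structural framework prices exactly that.

framework: Merton structural credit model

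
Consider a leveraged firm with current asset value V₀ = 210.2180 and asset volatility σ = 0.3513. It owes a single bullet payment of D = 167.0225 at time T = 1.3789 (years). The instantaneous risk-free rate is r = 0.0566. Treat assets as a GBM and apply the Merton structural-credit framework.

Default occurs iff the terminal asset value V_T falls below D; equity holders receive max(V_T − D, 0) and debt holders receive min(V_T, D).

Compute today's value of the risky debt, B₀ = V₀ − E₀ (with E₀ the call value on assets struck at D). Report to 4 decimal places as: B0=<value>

B0=144.7971

With assets at 210.2180 and a single debt payment of 167.0225 at 1.3789 years:
d₁ = [ln(V₀/D) + (r + σ²/2)T] / (σ√T)
   = [ln(210.2180/167.0225) + (0.0566 + 0.5·0.3513²)·1.3789] / (0.3513·√1.3789)
   = [0.230017 + 0.163132] / 0.412520 = 0.953042
d₂ = d₁ − σ√T = 0.953042 − 0.412520 = 0.540523
N(d₁) = 0.829716,  N(d₂) = 0.705582,  e^(−rT) = 0.924922
E₀ = V₀·N(d₁) − D·e^(−rT)·N(d₂)
   = 210.2180·0.829716 − 167.0225·0.924922·0.705582 = 65.420929
B₀ = V₀ − E₀ = 210.2180 − 65.420929 = 144.797071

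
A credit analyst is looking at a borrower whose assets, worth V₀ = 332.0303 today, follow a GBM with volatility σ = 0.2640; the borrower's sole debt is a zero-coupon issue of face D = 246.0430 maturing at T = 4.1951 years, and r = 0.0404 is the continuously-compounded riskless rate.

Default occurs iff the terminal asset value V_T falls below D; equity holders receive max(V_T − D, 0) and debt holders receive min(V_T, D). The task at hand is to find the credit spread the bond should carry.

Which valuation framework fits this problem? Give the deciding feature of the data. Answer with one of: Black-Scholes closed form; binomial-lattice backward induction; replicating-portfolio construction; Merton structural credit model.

Key observation: a levered firm with one bullet debt due at 4.1951 years is the canonical structural-credit setup: equity is a call on the firm's assets struck at the face value.

framework: Merton structural credit model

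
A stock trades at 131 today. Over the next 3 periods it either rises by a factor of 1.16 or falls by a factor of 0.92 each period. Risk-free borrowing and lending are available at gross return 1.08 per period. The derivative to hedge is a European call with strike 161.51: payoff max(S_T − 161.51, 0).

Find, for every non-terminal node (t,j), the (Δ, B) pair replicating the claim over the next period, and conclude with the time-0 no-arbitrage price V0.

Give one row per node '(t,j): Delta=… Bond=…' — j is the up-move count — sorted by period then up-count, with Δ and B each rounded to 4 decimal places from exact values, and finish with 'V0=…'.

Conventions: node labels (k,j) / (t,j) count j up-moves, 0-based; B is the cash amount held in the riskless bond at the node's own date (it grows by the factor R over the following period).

Since d<R<u, set p* = (R−d)/(u−d) = 0.6667; price each node as the discounted p*-expectation of its children.
Payoffs at expiry: V(3,0)=0.0000, V(3,1)=0.0000, V(3,2)=0.6617, V(3,3)=42.9674
Node (2,0) S=110.8784: V=(p*·0.0000+(1−p*)·0.0000)/1.08=0.0000; Δ=(0.0000−0.0000)/(128.6189−102.0081)=0.0000; B=V−Δ·S=0.0000
Node (2,1) S=139.8032: V=(p*·0.6617+(1−p*)·0.0000)/1.08=0.4085; Δ=(0.6617−0.0000)/(162.1717−128.6189)=0.0197; B=V−Δ·S=-2.3487
Node (2,2) S=176.2736: V=(p*·42.9674+(1−p*)·0.6617)/1.08=26.7273; Δ=(42.9674−0.6617)/(204.4774−162.1717)=1.0000; B=V−Δ·S=-149.5463
Node (1,0) S=120.5200: V=(p*·0.4085+(1−p*)·0.0000)/1.08=0.2521; Δ=(0.4085−0.0000)/(139.8032−110.8784)=0.0141; B=V−Δ·S=-1.4498
Node (1,1) S=151.9600: V=(p*·26.7273+(1−p*)·0.4085)/1.08=16.6244; Δ=(26.7273−0.4085)/(176.2736−139.8032)=0.7216; B=V−Δ·S=-93.0374
Node (0,0) S=131.0000: V=(p*·16.6244+(1−p*)·0.2521)/1.08=10.3398; Δ=(16.6244−0.2521)/(151.9600−120.5200)=0.5207; B=V−Δ·S=-57.8780
Verification: the root portfolio costs Δ(0,0)·S0 + B(0,0) = 10.3398, matching V0.

(0,0): Delta=0.5207 Bond=-57.8780
(1,0): Delta=0.0141 Bond=-1.4498
(1,1): Delta=0.7216 Bond=-93.0374
(2,0): Delta=0.0000 Bond=0.0000
(2,1): Delta=0.0197 Bond=-2.3487
(2,2): Delta=1.0000 Bond=-149.5463
V0=10.3398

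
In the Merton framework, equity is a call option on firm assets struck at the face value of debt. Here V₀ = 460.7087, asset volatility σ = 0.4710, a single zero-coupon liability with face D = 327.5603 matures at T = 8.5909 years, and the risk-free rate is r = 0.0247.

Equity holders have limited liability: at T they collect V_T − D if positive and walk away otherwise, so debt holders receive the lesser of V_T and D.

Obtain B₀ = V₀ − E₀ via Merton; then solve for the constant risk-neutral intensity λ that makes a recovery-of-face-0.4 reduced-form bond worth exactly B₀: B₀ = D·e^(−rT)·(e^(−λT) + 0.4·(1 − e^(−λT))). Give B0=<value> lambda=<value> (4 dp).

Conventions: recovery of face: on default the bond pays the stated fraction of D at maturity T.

B0=165.6995 lambda=0.1139

Work the structural quantities from V₀ = 460.7087 against face 327.5603:
d₁ = [ln(V₀/D) + (r + σ²/2)T] / (σ√T)
   = [ln(460.7087/327.5603) + (0.0247 + 0.5·0.4710²)·8.5909] / (0.4710·√8.5909)
   = [0.341094 + 1.165102] / 1.380512 = 1.091041
d₂ = d₁ − σ√T = 1.091041 − 1.380512 = -0.289471
N(d₁) = 0.862373,  N(d₂) = 0.386111,  e^(−rT) = 0.808807
E₀ = V₀·N(d₁) − D·e^(−rT)·N(d₂)
   = 460.7087·0.862373 − 327.5603·0.808807·0.386111 = 295.009161
B₀ = V₀ − E₀ = 460.7087 − 295.009161 = 165.699539
e^(−λT) = (B₀·e^(rT)/D − 0.4)/(1 − 0.4) = (165.6995·1.236389/327.5603 − 0.4)/0.6 = 0.37573214
λ = −ln(0.37573214)/8.5909 = 0.113944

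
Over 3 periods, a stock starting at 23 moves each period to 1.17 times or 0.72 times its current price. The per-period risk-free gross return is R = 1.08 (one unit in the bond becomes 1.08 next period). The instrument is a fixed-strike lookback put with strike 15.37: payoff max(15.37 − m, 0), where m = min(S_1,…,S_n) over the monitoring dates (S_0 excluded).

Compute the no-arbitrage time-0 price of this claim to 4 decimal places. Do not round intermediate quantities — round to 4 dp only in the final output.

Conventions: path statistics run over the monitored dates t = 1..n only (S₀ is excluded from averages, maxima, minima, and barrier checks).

No-arbitrage gives p* = (R−d)/(u−d) = 0.8000: enumerate every path, weight its payoff by its p*-probability, and discount by R^3.
Enumerate all 2^3 = 8 price paths (U = up ×1.17, D = down ×0.72); each path with k up-moves has probability p*^k·(1−p*)^(3−k).
DDD: m=8.5847, payoff=6.7853, prob=0.008000
UDD: m=13.9501, payoff=1.4199, prob=0.032000
DUD: m=13.9501, payoff=1.4199, prob=0.032000
UUD: m=22.6690, payoff=0.0000, prob=0.128000
DDU: m=11.9232, payoff=3.4468, prob=0.032000
UDU: m=19.3752, payoff=0.0000, prob=0.128000
DUU: m=16.5600, payoff=0.0000, prob=0.128000
UUU: m=26.9100, payoff=0.0000, prob=0.512000
Price = Σ prob·payoff / R^3 = 0.255451 / 1.259712 = 0.2028

price = 0.2028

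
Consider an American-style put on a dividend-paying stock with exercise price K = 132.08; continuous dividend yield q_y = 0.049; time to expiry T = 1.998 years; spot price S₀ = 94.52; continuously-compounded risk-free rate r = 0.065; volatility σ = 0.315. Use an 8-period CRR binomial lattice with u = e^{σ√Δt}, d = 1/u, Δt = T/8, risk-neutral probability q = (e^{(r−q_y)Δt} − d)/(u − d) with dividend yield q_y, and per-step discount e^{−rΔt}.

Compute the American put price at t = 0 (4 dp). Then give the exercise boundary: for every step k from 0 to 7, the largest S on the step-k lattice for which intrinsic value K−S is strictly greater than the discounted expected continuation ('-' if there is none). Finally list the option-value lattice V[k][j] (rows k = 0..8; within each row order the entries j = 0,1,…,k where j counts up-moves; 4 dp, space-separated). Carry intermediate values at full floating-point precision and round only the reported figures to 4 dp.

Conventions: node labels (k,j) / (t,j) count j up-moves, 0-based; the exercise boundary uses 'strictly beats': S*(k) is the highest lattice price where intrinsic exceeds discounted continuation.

price = 40.1231
boundary = - 80.7526 68.9905 80.7526 68.9905 80.7526 94.5200 110.6346
tree:
40.1231
51.3274 29.0463
63.0895 39.2628 18.6854
73.1384 51.3274 27.1994 9.8603
81.7236 63.0895 38.2043 15.8977 3.4851
89.0583 73.1384 51.3274 24.9267 6.4033 0.3594
95.3246 81.7236 63.0895 37.5600 11.7350 0.6936 0.0000
100.6783 89.0583 73.1384 51.3274 21.4454 1.3386 0.0000 0.0000
105.2521 95.3246 81.7236 63.0895 37.5600 2.5835 0.0000 0.0000 0.0000

Δt=0.24975, u=1.17049, d=0.85434, q=0.47339, disc=e^(-rΔt)=0.98390
k=8 terminal: V=max(K-S,0) → 105.2521 95.3246 81.7236 63.0895 37.5600 2.5835 0.0000 0.0000 0.0000
k=7: j=0 S=31.4017 intr=100.6783 cont=98.9334 V=100.6783[EX]; j=1 S=43.0217 intr=89.0583 cont=87.4547 V=89.0583[EX]; j=2 S=58.9416 intr=73.1384 cont=71.7284 V=73.1384[EX]; j=3 S=80.7526 intr=51.3274 cont=50.1828 V=51.3274[EX]; j=4 S=110.6346 intr=21.4454 cont=20.6642 V=21.4454[EX]; j=5 S=151.5742 intr=0.0000 cont=1.3386 V=1.3386[hold]; j=6 S=207.6632 intr=0.0000 cont=0.0000 V=0.0000[hold]; j=7 S=284.5076 intr=0.0000 cont=0.0000 V=0.0000[hold]  S*(7)=110.6346
k=6: j=0 S=36.7554 intr=95.3246 cont=93.6449 V=95.3246[EX]; j=1 S=50.3564 intr=81.7236 cont=80.2092 V=81.7236[EX]; j=2 S=68.9905 intr=63.0895 cont=61.8018 V=63.0895[EX]; j=3 S=94.5200 intr=37.5600 cont=36.5828 V=37.5600[EX]; j=4 S=129.4965 intr=2.5835 cont=11.7350 V=11.7350[hold]; j=5 S=177.4158 intr=0.0000 cont=0.6936 V=0.6936[hold]; j=6 S=243.0674 intr=0.0000 cont=0.0000 V=0.0000[hold]  S*(6)=94.5200
k=5: j=0 S=43.0217 intr=89.0583 cont=87.4547 V=89.0583[EX]; j=1 S=58.9416 intr=73.1384 cont=71.7284 V=73.1384[EX]; j=2 S=80.7526 intr=51.3274 cont=50.1828 V=51.3274[EX]; j=3 S=110.6346 intr=21.4454 cont=24.9267 V=24.9267[hold]; j=4 S=151.5742 intr=0.0000 cont=6.4033 V=6.4033[hold]; j=5 S=207.6632 intr=0.0000 cont=0.3594 V=0.3594[hold]  S*(5)=80.7526
k=4: j=0 S=50.3564 intr=81.7236 cont=80.2092 V=81.7236[EX]; j=1 S=68.9905 intr=63.0895 cont=61.8018 V=63.0895[EX]; j=2 S=94.5200 intr=37.5600 cont=38.2043 V=38.2043[hold]; j=3 S=129.4965 intr=2.5835 cont=15.8977 V=15.8977[hold]; j=4 S=177.4158 intr=0.0000 cont=3.4851 V=3.4851[hold]  S*(4)=68.9905
k=3: j=0 S=58.9416 intr=73.1384 cont=71.7284 V=73.1384[EX]; j=1 S=80.7526 intr=51.3274 cont=50.4829 V=51.3274[EX]; j=2 S=110.6346 intr=21.4454 cont=27.1994 V=27.1994[hold]; j=3 S=151.5742 intr=0.0000 cont=9.8603 V=9.8603[hold]  S*(3)=80.7526
k=2: j=0 S=68.9905 intr=63.0895 cont=61.8018 V=63.0895[EX]; j=1 S=94.5200 intr=37.5600 cont=39.2628 V=39.2628[hold]; j=2 S=129.4965 intr=2.5835 cont=18.6854 V=18.6854[hold]  S*(2)=68.9905
k=1: j=0 S=80.7526 intr=51.3274 cont=50.9759 V=51.3274[EX]; j=1 S=110.6346 intr=21.4454 cont=29.0463 V=29.0463[hold]  S*(1)=80.7526
k=0: j=0 S=94.5200 intr=37.5600 cont=40.1231 V=40.1231[hold]  S*(0)=-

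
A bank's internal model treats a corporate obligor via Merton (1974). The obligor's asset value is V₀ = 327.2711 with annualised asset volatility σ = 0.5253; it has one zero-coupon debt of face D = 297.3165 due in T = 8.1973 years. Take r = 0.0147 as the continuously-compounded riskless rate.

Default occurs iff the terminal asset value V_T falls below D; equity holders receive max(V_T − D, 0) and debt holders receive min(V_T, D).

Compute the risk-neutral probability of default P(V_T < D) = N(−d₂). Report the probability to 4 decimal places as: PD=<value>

Work the structural quantities from V₀ = 327.2711 against face 297.3165:
d₁ = [ln(V₀/D) + (r + σ²/2)T] / (σ√T)
   = [ln(327.2711/297.3165) + (0.0147 + 0.5·0.5253²)·8.1973] / (0.5253·√8.1973)
   = [0.095992 + 1.251482] / 1.503983 = 0.895937
d₂ = d₁ − σ√T = 0.895937 − 1.503983 = -0.608046
risk-neutral PD = N(−d₂) = N(0.608046) = 0.728421

PD=0.7284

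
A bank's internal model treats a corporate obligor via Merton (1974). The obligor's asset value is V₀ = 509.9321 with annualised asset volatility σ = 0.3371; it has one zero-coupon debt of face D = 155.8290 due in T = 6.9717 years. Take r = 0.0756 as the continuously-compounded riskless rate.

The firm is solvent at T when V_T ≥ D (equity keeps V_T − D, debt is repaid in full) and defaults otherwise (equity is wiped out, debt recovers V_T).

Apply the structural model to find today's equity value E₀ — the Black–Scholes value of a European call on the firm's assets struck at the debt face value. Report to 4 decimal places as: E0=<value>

E0=419.7936

Apply the equity-as-call identities (strike 155.8290, horizon 6.9717 years):
d₁ = [ln(V₀/D) + (r + σ²/2)T] / (σ√T)
   = [ln(509.9321/155.8290) + (0.0756 + 0.5·0.3371²)·6.9717] / (0.3371·√6.9717)
   = [1.185518 + 0.923180] / 0.890078 = 2.369116
d₂ = d₁ − σ√T = 2.369116 − 0.890078 = 1.479038
N(d₁) = 0.991085,  N(d₂) = 0.930435,  e^(−rT) = 0.590338
E₀ = V₀·N(d₁) − D·e^(−rT)·N(d₂)
   = 509.9321·0.991085 − 155.8290·0.590338·0.930435 = 419.793566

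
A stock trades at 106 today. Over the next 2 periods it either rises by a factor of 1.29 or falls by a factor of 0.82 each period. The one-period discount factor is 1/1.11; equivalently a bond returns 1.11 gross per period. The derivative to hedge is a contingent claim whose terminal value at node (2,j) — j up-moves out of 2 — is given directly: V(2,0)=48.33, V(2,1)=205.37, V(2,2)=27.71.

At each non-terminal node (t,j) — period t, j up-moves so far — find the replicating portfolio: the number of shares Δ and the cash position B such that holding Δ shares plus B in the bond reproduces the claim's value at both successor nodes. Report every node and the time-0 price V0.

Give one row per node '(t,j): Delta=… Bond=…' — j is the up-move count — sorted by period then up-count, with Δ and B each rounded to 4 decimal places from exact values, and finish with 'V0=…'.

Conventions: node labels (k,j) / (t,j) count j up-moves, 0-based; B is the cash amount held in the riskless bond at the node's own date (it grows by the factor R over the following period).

(0,0): Delta=-0.8947 Bond=187.9301
(1,0): Delta=3.8441 Bond=-203.2925
(1,1): Delta=-2.7644 Bond=464.2613
V0=93.0920

The replicating-portfolio and risk-neutral prices coincide; use p* = (1.11−0.82)/(1.29−0.82) = 0.6170 for the latter.
Expiry values: V(2,0)=48.3300, V(2,1)=205.3700, V(2,2)=27.7100
  t=1,j=0: stock 86.9200 → up 112.1268 (V=205.3700), down 71.2744 (V=48.3300). Price 130.8352; hedge Δ=3.8441, bond B=-203.2925.
  t=1,j=1: stock 136.7400 → up 176.3946 (V=27.7100), down 112.1268 (V=205.3700). Price 86.2613; hedge Δ=-2.7644, bond B=464.2613.
  t=0,j=0: stock 106.0000 → up 136.7400 (V=86.2613), down 86.9200 (V=130.8352). Price 93.0920; hedge Δ=-0.8947, bond B=187.9301.
Sanity check at the root: Δ(0,0)·S0 + B(0,0) reproduces V0 = 93.0920.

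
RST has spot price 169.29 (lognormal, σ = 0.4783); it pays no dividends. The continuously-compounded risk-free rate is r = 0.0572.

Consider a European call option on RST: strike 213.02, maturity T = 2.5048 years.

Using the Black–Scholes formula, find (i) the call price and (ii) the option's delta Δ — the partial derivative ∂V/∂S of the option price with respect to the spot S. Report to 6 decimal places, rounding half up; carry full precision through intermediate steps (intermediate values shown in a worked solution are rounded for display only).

price = 44.861591
Δ = 0.604197

σ√T = 0.4783·√2.5048 = 0.756984
d₁ = (ln(S/K) + (r+σ²/2)T) / (σ√T) = (ln(169.29/213.02) + (0.0572+0.4783²/2)·2.5048) / 0.756984 = (-0.229773 + 0.429787) / 0.756984 = 0.264225
d₂ = d₁ − σ√T = 0.264225 − 0.756984 = -0.492759
e^{−rT} = 0.866516
N(d₁) = 0.604197,  N(d₂) = 0.311091
Call price V = S·N(d₁) − K·e^{−rT}·N(d₂) = 102.284480 − 57.422889 = 44.861591
Δ = N(d₁) = 0.604197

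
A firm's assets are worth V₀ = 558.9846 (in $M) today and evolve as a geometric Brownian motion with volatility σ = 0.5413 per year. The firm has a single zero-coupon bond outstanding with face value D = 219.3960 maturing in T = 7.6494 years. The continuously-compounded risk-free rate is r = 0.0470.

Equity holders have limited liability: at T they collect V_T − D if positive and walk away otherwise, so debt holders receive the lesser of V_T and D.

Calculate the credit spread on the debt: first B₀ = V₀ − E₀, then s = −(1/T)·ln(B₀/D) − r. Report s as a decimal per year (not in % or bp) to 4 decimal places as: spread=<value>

With assets at 558.9846 and a single debt payment of 219.3960 at 7.6494 years:
d₁ = [ln(V₀/D) + (r + σ²/2)T] / (σ√T)
   = [ln(558.9846/219.3960) + (0.0470 + 0.5·0.5413²)·7.6494] / (0.5413·√7.6494)
   = [0.935244 + 1.480181] / 1.497103 = 1.613399
d₂ = d₁ − σ√T = 1.613399 − 1.497103 = 0.116296
N(d₁) = 0.946671,  N(d₂) = 0.546291,  e^(−rT) = 0.698010
E₀ = V₀·N(d₁) − D·e^(−rT)·N(d₂)
   = 558.9846·0.946671 − 219.3960·0.698010·0.546291 = 445.515219
B₀ = V₀ − E₀ = 558.9846 − 445.515219 = 113.469381
spread = −(1/T)·ln(B₀/D) − r = −(1/7.6494)·ln(113.469381/219.3960) − 0.0470 = 0.03919569

spread=0.0392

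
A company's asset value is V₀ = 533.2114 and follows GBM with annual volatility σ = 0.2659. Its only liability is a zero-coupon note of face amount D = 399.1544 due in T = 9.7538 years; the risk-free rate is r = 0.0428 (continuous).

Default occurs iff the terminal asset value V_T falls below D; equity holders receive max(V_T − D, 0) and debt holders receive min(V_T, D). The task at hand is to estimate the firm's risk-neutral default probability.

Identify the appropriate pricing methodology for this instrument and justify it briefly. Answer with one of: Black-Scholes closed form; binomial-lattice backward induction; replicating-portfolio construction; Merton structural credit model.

Key observation: with the firm-asset dynamics (V₀ = 533.2114) and a single zero-coupon liability of face 399.1544 given, debt value, spread, and default probability all derive from the option view of the balance sheet.

framework: Merton structural credit model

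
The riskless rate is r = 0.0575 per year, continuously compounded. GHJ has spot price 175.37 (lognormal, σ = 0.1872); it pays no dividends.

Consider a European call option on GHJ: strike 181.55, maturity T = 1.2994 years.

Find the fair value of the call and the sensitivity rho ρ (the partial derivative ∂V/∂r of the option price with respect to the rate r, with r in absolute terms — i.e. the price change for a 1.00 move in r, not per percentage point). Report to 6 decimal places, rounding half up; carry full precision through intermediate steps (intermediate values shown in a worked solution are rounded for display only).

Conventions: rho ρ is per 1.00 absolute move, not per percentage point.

σ√T = 0.1872·√1.2994 = 0.213392
d₁ = (ln(S/K) + (r+σ²/2)T) / (σ√T) = (ln(175.37/181.55) + (0.0575+0.1872²/2)·1.2994) / 0.213392 = (-0.034633 + 0.097483) / 0.213392 = 0.294531
d₂ = d₁ − σ√T = 0.294531 − 0.213392 = 0.081139
e^{−rT} = 0.928007
N(d₁) = 0.615824,  N(d₂) = 0.532334
Call price V = S·N(d₁) − K·e^{−rT}·N(d₂) = 107.997032 − 89.687573 = 18.309459
ρ = K·T·e^{−rT}·N(d₂) = 116.540033

price = 18.309459
ρ = 116.540033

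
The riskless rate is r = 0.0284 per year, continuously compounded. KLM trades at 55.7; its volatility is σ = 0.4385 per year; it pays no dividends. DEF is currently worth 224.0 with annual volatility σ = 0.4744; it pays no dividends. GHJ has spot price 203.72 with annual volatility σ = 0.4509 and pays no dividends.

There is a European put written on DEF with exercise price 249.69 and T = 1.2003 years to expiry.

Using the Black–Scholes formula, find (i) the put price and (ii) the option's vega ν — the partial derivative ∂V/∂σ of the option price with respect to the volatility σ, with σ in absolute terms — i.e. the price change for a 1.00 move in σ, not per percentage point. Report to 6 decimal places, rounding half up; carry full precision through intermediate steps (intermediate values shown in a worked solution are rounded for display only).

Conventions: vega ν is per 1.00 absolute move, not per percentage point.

price = 56.843023
ν = 97.241751

σ√T = 0.4744·√1.2003 = 0.519744
d₁ = (ln(S/K) + (r+σ²/2)T) / (σ√T) = (ln(224.0/249.69) + (0.0284+0.4744²/2)·1.2003) / 0.519744 = (-0.108574 + 0.169155) / 0.519744 = 0.116560
d₂ = d₁ − σ√T = 0.116560 − 0.519744 = -0.403184
e^{−rT} = 0.966486
N(−d₁) = 0.453604,  N(−d₂) = 0.656594
Put price V = K·e^{−rT}·N(−d₂) − S·N(−d₁) = 158.450398 − 101.607375 = 56.843023
φ(d₁) = (1/√(2π))·e^{−d₁²/2} = 0.396241
ν = S·φ(d₁)·√T = 97.241751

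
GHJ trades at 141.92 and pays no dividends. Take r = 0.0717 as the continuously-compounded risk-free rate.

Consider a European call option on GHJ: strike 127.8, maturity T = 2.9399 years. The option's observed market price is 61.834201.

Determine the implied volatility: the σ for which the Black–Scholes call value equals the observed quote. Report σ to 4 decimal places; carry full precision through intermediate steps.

sigma = 0.4911

At σ = 0.4911 the Black–Scholes value reproduces the quote:
σ√T = 0.4911·√2.9399 = 0.842047
d₁ = (ln(S/K) + (r+σ²/2)T) / (σ√T) = (ln(141.92/127.8) + (0.0717+0.4911²/2)·2.9399) / 0.842047 = (0.104797 + 0.565312) / 0.842047 = 0.795810
d₂ = d₁ − σ√T = 0.795810 − 0.842047 = -0.046237
e^{−rT} = 0.809943
N(d₁) = 0.786929,  N(d₂) = 0.481561
V = S·N(d₁) − K·e^{−rT}·N(d₂) = 111.680927 − 49.846726 = 61.834201 (equal to the quote); since ∂V/∂σ > 0 for all σ, the implied volatility is unique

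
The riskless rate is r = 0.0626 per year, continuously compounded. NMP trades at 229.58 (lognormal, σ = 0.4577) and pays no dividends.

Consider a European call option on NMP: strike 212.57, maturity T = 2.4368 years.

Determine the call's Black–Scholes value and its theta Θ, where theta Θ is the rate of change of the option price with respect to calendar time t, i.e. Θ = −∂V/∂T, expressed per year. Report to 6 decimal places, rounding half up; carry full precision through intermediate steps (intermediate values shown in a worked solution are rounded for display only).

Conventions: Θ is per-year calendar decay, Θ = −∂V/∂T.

σ√T = 0.4577·√2.4368 = 0.714481
d₁ = (ln(S/K) + (r+σ²/2)T) / (σ√T) = (ln(229.58/212.57) + (0.0626+0.4577²/2)·2.4368) / 0.714481 = (0.076980 + 0.407785) / 0.714481 = 0.678486
d₂ = d₁ − σ√T = 0.678486 − 0.714481 = -0.035995
e^{−rT} = 0.858521
N(d₁) = 0.751268,  N(d₂) = 0.485643
Call price V = S·N(d₁) − K·e^{−rT}·N(d₂) = 172.476163 − 88.627873 = 83.848290
φ(d₁) = (1/√(2π))·e^{−d₁²/2} = 0.316919
Θ = −S·φ(d₁)·σ/(2√T) − r·K·e^{−rT}·N(d₂) = −10.666521 − 5.548105 = -16.214626

price = 83.848290
Θ = -16.214626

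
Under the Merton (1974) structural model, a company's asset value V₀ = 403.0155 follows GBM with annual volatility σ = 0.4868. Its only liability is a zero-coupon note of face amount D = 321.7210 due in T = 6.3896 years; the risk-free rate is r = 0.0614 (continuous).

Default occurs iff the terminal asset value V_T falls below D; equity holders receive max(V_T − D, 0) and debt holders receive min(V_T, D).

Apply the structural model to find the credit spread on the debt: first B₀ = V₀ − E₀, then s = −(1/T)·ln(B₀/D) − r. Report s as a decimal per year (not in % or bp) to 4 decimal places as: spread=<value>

Apply the equity-as-call identities (strike 321.7210, horizon 6.3896 years):
d₁ = [ln(V₀/D) + (r + σ²/2)T] / (σ√T)
   = [ln(403.0155/321.7210) + (0.0614 + 0.5·0.4868²)·6.3896] / (0.4868·√6.3896)
   = [0.225290 + 1.149407] / 1.230516 = 1.117171
d₂ = d₁ − σ√T = 1.117171 − 1.230516 = -0.113346
N(d₁) = 0.868039,  N(d₂) = 0.454878,  e^(−rT) = 0.675487
E₀ = V₀·N(d₁) − D·e^(−rT)·N(d₂)
   = 403.0155·0.868039 − 321.7210·0.675487·0.454878 = 250.979920
B₀ = V₀ − E₀ = 403.0155 − 250.979920 = 152.035580
spread = −(1/T)·ln(B₀/D) − r = −(1/6.3896)·ln(152.035580/321.7210) − 0.0614 = 0.05591096

spread=0.0559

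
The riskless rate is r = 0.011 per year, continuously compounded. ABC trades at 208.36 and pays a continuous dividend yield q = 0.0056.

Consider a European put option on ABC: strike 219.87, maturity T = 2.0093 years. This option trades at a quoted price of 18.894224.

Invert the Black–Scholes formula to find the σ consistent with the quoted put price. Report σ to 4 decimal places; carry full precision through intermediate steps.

sigma = 0.1170

At σ = 0.1170 the Black–Scholes value reproduces the quote:
σ√T = 0.117·√2.0093 = 0.165847
d₁ = (ln(S/K) + (r−q+σ²/2)T) / (σ√T) = (ln(208.36/219.87) + (0.011−0.0056+0.117²/2)·2.0093) / 0.165847 = (-0.053769 + 0.024603) / 0.165847 = -0.175862
d₂ = d₁ − σ√T = -0.175862 − 0.165847 = -0.341709
e^{−rT} = 0.978140
e^{−qT} = 0.988811
N(−d₁) = 0.569799,  N(−d₂) = 0.633715
V = K·e^{−rT}·N(−d₂) − S·e^{−qT}·N(−d₁) = 136.289113 − 117.394890 = 18.894224 (matching the quote); vega is positive throughout, so no other σ reproduces this price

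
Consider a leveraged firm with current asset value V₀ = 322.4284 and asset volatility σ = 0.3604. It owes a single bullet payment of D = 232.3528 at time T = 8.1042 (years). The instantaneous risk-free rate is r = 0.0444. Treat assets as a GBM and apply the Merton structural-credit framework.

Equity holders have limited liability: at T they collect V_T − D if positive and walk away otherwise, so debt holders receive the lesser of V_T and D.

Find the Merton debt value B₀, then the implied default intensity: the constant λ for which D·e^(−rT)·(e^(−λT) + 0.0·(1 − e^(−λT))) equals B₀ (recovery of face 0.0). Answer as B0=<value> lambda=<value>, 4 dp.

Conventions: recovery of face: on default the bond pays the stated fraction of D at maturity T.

Equity is a call on the firm's assets struck at D = 232.3528:
d₁ = [ln(V₀/D) + (r + σ²/2)T] / (σ√T)
   = [ln(322.4284/232.3528) + (0.0444 + 0.5·0.3604²)·8.1042] / (0.3604·√8.1042)
   = [0.327624 + 0.886146] / 1.025982 = 1.183033
d₂ = d₁ − σ√T = 1.183033 − 1.025982 = 0.157050
N(d₁) = 0.881602,  N(d₂) = 0.562397,  e^(−rT) = 0.697797
E₀ = V₀·N(d₁) − D·e^(−rT)·N(d₂)
   = 322.4284·0.881602 − 232.3528·0.697797·0.562397 = 193.069081
B₀ = V₀ − E₀ = 322.4284 − 193.069081 = 129.359319
e^(−λT) = (B₀·e^(rT)/D − 0)/(1 − 0) = (129.3593·1.433081/232.3528 − 0)/1 = 0.79784844
λ = −ln(0.79784844)/8.1042 = 0.027867

B0=129.3593 lambda=0.0279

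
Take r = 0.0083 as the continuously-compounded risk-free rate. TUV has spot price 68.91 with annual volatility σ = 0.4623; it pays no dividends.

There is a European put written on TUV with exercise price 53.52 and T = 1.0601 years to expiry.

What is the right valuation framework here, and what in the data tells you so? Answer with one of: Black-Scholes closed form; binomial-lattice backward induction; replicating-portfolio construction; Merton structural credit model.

Key observation: with TUV following a GBM at constant σ and r, the European put struck at 53.52 prices in closed form — nothing here needs a stepwise model or a balance sheet.

framework: Black-Scholes closed form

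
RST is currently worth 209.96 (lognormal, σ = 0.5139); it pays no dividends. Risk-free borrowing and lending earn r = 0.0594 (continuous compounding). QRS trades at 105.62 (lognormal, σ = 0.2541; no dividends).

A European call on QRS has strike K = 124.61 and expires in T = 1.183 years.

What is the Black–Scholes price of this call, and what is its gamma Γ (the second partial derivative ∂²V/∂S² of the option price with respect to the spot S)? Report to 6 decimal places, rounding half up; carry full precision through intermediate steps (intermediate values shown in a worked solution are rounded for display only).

price = 7.629049
Γ = 0.013380

σ√T = 0.2541·√1.183 = 0.276374
d₁ = (ln(S/K) + (r+σ²/2)T) / (σ√T) = (ln(105.62/124.61) + (0.0594+0.2541²/2)·1.183) / 0.276374 = (-0.165341 + 0.108461) / 0.276374 = -0.205807
d₂ = d₁ − σ√T = -0.205807 − 0.276374 = -0.482181
e^{−rT} = 0.932142
N(d₁) = 0.418471,  N(d₂) = 0.314839
Call price V = S·N(d₁) − K·e^{−rT}·N(d₂) = 44.198896 − 36.569847 = 7.629049
φ(d₁) = (1/√(2π))·e^{−d₁²/2} = 0.390582
Γ = φ(d₁) / (S·σ·√T) = 0.013380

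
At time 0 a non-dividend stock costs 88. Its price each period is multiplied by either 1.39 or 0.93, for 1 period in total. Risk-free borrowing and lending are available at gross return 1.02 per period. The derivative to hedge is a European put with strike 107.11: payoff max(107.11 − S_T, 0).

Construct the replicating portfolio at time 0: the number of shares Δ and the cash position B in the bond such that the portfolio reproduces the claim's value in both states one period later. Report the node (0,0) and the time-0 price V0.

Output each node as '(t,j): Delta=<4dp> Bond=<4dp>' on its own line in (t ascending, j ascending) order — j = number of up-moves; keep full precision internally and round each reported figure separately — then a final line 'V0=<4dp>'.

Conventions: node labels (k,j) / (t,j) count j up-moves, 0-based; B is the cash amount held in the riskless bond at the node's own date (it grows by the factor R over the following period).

Since d<R<u, set p* = (R−d)/(u−d) = 0.1957; price each node as the discounted p*-expectation of its children.
Payoffs at expiry: V(1,0)=25.2700, V(1,1)=0.0000
  t=0,j=0: stock 88.0000 → up 122.3200 (V=0.0000), down 81.8400 (V=25.2700). Price 19.9273; hedge Δ=-0.6243, bond B=74.8621.
Check: Δ(0,0)·S0 + B(0,0) = 19.9273 = V0.

(0,0): Delta=-0.6243 Bond=74.8621
V0=19.9273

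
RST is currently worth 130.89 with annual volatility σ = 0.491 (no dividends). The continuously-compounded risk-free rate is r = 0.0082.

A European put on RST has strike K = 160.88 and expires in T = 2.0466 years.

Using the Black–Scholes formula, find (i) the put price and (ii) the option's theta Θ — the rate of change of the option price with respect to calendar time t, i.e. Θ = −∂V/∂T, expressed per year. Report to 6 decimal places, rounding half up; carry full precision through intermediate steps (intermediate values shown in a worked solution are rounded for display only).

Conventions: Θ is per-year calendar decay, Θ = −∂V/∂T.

σ√T = 0.491·√2.0466 = 0.702422
d₁ = (ln(S/K) + (r+σ²/2)T) / (σ√T) = (ln(130.89/160.88) + (0.0082+0.491²/2)·2.0466) / 0.702422 = (-0.206301 + 0.263480) / 0.702422 = 0.081402
d₂ = d₁ − σ√T = 0.081402 − 0.702422 = -0.621019
e^{−rT} = 0.983358
N(−d₁) = 0.467561,  N(−d₂) = 0.732707
Put price V = K·e^{−rT}·N(−d₂) − S·N(−d₁) = 115.916098 − 61.199054 = 54.717044
φ(d₁) = (1/√(2π))·e^{−d₁²/2} = 0.397623
Θ = −S·φ(d₁)·σ/(2√T) + r·K·e^{−rT}·N(−d₂) = −8.931258 + 0.950512 = -7.980746

price = 54.717044
Θ = -7.980746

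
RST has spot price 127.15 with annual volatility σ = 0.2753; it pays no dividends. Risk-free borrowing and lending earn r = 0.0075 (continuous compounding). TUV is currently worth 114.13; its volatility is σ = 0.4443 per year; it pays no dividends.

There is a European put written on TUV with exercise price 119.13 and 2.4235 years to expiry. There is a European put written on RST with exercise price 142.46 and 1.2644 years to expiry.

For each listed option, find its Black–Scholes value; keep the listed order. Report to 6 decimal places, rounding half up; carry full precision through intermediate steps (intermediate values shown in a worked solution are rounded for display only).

[TUV put K=119.13]
σ√T = 0.4443·√2.4235 = 0.691668
d₁ = (ln(S/K) + (r+σ²/2)T) / (σ√T) = (ln(114.13/119.13) + (0.0075+0.4443²/2)·2.4235) / 0.691668 = (-0.042877 + 0.257379) / 0.691668 = 0.310122
d₂ = d₁ − σ√T = 0.310122 − 0.691668 = -0.381546
e^{−rT} = 0.981988
N(−d₁) = 0.378234,  N(−d₂) = 0.648601
price = K·e^{−rT}·N(−d₂) − S·N(−d₁) = 75.876086 − 43.167857 = 32.708229
[RST put K=142.46]
σ√T = 0.2753·√1.2644 = 0.309563
d₁ = (ln(S/K) + (r+σ²/2)T) / (σ√T) = (ln(127.15/142.46) + (0.0075+0.2753²/2)·1.2644) / 0.309563 = (-0.113694 + 0.057397) / 0.309563 = -0.181857
d₂ = d₁ − σ√T = -0.181857 − 0.309563 = -0.491420
e^{−rT} = 0.990562
N(−d₁) = 0.572153,  N(−d₂) = 0.688435
price = K·e^{−rT}·N(−d₂) − S·N(−d₁) = 97.148850 − 72.749218 = 24.399632

price(TUV put K=119.13) = 32.708229
price(RST put K=142.46) = 24.399632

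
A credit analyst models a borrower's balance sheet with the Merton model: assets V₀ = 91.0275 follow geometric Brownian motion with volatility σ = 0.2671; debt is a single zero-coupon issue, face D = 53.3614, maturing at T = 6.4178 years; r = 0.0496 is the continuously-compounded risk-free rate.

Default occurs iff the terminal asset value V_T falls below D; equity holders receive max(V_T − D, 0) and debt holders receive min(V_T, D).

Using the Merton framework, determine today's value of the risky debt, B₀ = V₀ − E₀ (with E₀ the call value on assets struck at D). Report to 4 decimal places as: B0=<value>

Apply the equity-as-call identities (strike 53.3614, horizon 6.4178 years):
d₁ = [ln(V₀/D) + (r + σ²/2)T] / (σ√T)
   = [ln(91.0275/53.3614) + (0.0496 + 0.5·0.2671²)·6.4178] / (0.2671·√6.4178)
   = [0.534074 + 0.547254] / 0.676655 = 1.598050
d₂ = d₁ − σ√T = 1.598050 − 0.676655 = 0.921395
N(d₁) = 0.944984,  N(d₂) = 0.821578,  e^(−rT) = 0.727368
E₀ = V₀·N(d₁) − D·e^(−rT)·N(d₂)
   = 91.0275·0.944984 − 53.3614·0.727368·0.821578 = 54.131327
B₀ = V₀ − E₀ = 91.0275 − 54.131327 = 36.896173

B0=36.8962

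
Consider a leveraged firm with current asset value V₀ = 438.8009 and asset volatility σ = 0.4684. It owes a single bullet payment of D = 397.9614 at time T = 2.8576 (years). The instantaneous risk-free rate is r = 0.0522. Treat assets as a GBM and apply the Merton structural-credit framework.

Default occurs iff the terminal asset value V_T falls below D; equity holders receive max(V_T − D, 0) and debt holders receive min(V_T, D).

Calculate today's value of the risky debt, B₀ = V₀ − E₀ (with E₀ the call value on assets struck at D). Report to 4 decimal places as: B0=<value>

B0=265.0400

Equity is a call on the firm's assets struck at D = 397.9614:
d₁ = [ln(V₀/D) + (r + σ²/2)T] / (σ√T)
   = [ln(438.8009/397.9614) + (0.0522 + 0.5·0.4684²)·2.8576] / (0.4684·√2.8576)
   = [0.097691 + 0.462643] / 0.791804 = 0.707668
d₂ = d₁ − σ√T = 0.707668 − 0.791804 = -0.084136
N(d₁) = 0.760424,  N(d₂) = 0.466474,  e^(−rT) = 0.861425
E₀ = V₀·N(d₁) − D·e^(−rT)·N(d₂)
   = 438.8009·0.760424 − 397.9614·0.861425·0.466474 = 173.760921
B₀ = V₀ − E₀ = 438.8009 − 173.760921 = 265.039979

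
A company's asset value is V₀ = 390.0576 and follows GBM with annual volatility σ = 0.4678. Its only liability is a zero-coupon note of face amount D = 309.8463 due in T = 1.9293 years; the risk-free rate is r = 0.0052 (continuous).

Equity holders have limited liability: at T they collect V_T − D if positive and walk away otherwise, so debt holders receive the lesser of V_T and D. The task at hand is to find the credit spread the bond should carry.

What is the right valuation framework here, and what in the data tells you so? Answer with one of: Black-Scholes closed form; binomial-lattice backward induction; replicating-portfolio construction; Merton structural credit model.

framework: Merton structural credit model

Key observation: the data describe a firm's assets (V₀ = 390.0576, GBM) and a single zero-coupon debt of face 309.8463, so credit quantities follow from equity-as-call in the structural model.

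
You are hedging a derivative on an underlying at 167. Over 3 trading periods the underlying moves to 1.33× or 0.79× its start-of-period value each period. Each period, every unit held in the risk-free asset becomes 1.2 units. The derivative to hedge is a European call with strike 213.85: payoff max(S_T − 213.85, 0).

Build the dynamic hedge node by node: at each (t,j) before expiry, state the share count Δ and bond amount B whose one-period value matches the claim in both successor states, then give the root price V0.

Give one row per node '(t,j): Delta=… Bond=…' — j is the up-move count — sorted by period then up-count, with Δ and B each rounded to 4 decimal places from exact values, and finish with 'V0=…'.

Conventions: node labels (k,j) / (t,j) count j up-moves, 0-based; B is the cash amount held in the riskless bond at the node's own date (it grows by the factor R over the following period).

Risk-neutral probability p* = (R−d)/(u−d) = (1.2−0.79)/(1.33−0.79) = 0.7593.
Terminal payoffs: V(3,0)=0.0000, V(3,1)=0.0000, V(3,2)=19.5210, V(3,3)=179.0404
Node (2,0) S=104.2247: V=(p*·0.0000+(1−p*)·0.0000)/1.2=0.0000; Δ=(0.0000−0.0000)/(138.6189−82.3375)=0.0000; B=V−Δ·S=0.0000
Node (2,1) S=175.4669: V=(p*·19.5210+(1−p*)·0.0000)/1.2=12.3512; Δ=(19.5210−0.0000)/(233.3710−138.6189)=0.2060; B=V−Δ·S=-23.7987
Node (2,2) S=295.4063: V=(p*·179.0404+(1−p*)·19.5210)/1.2=117.1980; Δ=(179.0404−19.5210)/(392.8904−233.3710)=1.0000; B=V−Δ·S=-178.2083
Node (1,0) S=131.9300: V=(p*·12.3512+(1−p*)·0.0000)/1.2=7.8148; Δ=(12.3512−0.0000)/(175.4669−104.2247)=0.1734; B=V−Δ·S=-15.0578
Node (1,1) S=222.1100: V=(p*·117.1980+(1−p*)·12.3512)/1.2=76.6309; Δ=(117.1980−12.3512)/(295.4063−175.4669)=0.8742; B=V−Δ·S=-117.5297
Node (0,0) S=167.0000: V=(p*·76.6309+(1−p*)·7.8148)/1.2=50.0534; Δ=(76.6309−7.8148)/(222.1100−131.9300)=0.7631; B=V−Δ·S=-77.3838
Verification: the root portfolio costs Δ(0,0)·S0 + B(0,0) = 50.0534, matching V0.

(0,0): Delta=0.7631 Bond=-77.3838
(1,0): Delta=0.1734 Bond=-15.0578
(1,1): Delta=0.8742 Bond=-117.5297
(2,0): Delta=0.0000 Bond=0.0000
(2,1): Delta=0.2060 Bond=-23.7987
(2,2): Delta=1.0000 Bond=-178.2083
V0=50.0534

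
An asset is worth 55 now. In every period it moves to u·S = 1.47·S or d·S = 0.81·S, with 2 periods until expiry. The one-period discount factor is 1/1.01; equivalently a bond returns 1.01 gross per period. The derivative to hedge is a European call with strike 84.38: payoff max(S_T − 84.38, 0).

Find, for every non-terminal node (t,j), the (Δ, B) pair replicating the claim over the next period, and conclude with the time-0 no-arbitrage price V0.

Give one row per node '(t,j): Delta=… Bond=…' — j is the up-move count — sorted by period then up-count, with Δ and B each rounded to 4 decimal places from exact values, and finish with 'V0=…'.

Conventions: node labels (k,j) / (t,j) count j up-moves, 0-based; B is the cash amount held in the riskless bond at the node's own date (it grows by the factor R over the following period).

(0,0): Delta=0.2849 Bond=-12.5666
(1,0): Delta=0.0000 Bond=0.0000
(1,1): Delta=0.6460 Bond=-41.8846
V0=3.1029

Under the risk-neutral measure, an up-move has probability p* = (R−d)/(u−d) = 0.3030 and values discount at R = 1.01.
Expiry values: V(2,0)=0.0000, V(2,1)=0.0000, V(2,2)=34.4695
  t=1,j=0: stock 44.5500 → up 65.4885 (V=0.0000), down 36.0855 (V=0.0000). Price 0.0000; hedge Δ=0.0000, bond B=0.0000.
  t=1,j=1: stock 80.8500 → up 118.8495 (V=34.4695), down 65.4885 (V=0.0000). Price 10.3419; hedge Δ=0.6460, bond B=-41.8846.
  t=0,j=0: stock 55.0000 → up 80.8500 (V=10.3419), down 44.5500 (V=0.0000). Price 3.1029; hedge Δ=0.2849, bond B=-12.5666.
Sanity check at the root: Δ(0,0)·S0 + B(0,0) reproduces V0 = 3.1029.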